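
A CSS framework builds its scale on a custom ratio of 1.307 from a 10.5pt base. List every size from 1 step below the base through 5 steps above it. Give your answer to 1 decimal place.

8.0pt, 10.5pt, 13.7pt, 17.9pt, 23.4pt, 30.6pt, 40.0pt

Step -1: 10.5 ÷ 1.307 = 8.0
Step 0: 10.5pt
Step 1: 10.5 × 1.307 = 13.7
Step 2: 10.5 × 1.307² = 17.9
Step 3: 10.5 × 1.307³ = 23.4
Step 4: 10.5 × 1.307⁴ = 30.6
Step 5: 10.5 × 1.307⁵ = 40.0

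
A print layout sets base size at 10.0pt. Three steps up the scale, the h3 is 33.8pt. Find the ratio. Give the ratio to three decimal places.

1.501

r³ = 33.8 / 10.0, so r = (33.8/10.0)^(1/3).
r = 3.3800^(1/3) ≈ 1.5007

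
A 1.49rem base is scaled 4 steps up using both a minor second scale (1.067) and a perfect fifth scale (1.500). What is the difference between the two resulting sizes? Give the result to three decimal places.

5.612rem

Minor second: 1.49 × 1.067⁴ = 1.93127rem
Perfect fifth: 1.49 × 1.500⁴ = 7.54312rem
Difference: 7.54312 − 1.93127 = 5.61185rem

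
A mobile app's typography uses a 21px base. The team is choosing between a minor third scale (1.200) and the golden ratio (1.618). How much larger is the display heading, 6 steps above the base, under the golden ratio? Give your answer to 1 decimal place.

314.1px

Minor third: 21.0 × 1.200⁶ = 62.706px
Golden ratio: 21.0 × 1.618⁶ = 376.782px
Difference: 376.782 − 62.706 = 314.076px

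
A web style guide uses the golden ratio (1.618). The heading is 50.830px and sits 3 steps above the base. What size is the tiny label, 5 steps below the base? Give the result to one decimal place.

1.1px

Moving from step +3 to step -5 is 8 steps down, so divide by r⁸.
50.830 ÷ 1.618⁸ = 50.830 ÷ 46.97082 ≈ 1.082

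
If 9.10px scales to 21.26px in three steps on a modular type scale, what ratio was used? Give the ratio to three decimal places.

The ratio satisfies 9.10 × r³ = 21.26, so r = (21.26 / 9.10)^(1/3).
r = 2.3363^(1/3) ≈ 1.3269

1.327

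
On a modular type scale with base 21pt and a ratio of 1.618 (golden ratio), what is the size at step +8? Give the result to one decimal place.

986.4pt

21.0 × 1.618⁸ = 21.0 × 46.97082 ≈ 986.39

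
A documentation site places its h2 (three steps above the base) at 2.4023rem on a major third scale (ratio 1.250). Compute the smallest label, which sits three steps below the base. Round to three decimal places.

0.630rem

The gap is -3 − (3) = -6 steps, so the factor is 1.250^-6.
2.4023 ÷ 1.250⁶ = 2.4023 ÷ 3.81470 ≈ 0.630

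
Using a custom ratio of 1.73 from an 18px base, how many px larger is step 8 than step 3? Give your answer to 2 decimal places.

Step 3: 18.0 × 1.73³ = 93.1989px
Step 8: 18.0 × 1.73⁸ = 1444.2465px
Difference: 1444.2465 − 93.1989 = 1351.0476px

1351.05px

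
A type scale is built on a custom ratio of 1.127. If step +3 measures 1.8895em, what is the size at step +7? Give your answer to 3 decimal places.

3.048em

1.8895 × 1.127⁴ = 1.8895 × 1.61323 ≈ 3.048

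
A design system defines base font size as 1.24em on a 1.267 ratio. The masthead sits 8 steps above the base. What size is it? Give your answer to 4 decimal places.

1.24 × 1.267⁸ = 1.24 × 6.64069 ≈ 8.2345

8.2345em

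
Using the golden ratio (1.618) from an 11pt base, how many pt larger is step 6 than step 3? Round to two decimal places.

150.77pt

Step 3: 11.0 × 1.618³ = 46.5938pt
Step 6: 11.0 × 1.618⁶ = 197.3621pt
Difference: 197.3621 − 46.5938 = 150.7683pt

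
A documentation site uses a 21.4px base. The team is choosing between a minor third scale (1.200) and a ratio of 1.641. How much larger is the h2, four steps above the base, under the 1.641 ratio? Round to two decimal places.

Minor third: 21.4 × 1.200⁴ = 44.3750px
At 1.641: 21.4 × 1.641⁴ = 155.1844px
Difference: 155.1844 − 44.3750 = 110.8094px

110.81px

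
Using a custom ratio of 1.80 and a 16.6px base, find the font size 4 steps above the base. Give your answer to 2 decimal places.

174.26px

16.6 × 1.80⁴ = 16.6 × 10.49760 ≈ 174.26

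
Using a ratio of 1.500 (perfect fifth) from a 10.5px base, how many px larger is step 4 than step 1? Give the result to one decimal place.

37.4px

Step 1: 10.5 × 1.500 = 15.750px
Step 4: 10.5 × 1.500⁴ = 53.156px
Difference: 53.156 − 15.750 = 37.406px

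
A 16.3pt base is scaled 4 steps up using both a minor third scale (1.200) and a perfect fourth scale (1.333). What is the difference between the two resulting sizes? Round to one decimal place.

17.7pt

Minor third: 16.3 × 1.200⁴ = 33.800pt
Perfect fourth: 16.3 × 1.333⁴ = 51.465pt
Difference: 51.465 − 33.800 = 17.665pt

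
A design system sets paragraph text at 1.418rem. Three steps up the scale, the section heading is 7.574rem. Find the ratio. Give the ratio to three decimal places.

The ratio satisfies 1.418 × r³ = 7.574, so r = (7.574 / 1.418)^(1/3).
r = 5.3413^(1/3) ≈ 1.7480

1.748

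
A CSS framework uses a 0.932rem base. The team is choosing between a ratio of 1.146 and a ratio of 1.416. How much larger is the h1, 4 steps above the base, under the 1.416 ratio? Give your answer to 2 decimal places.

At 1.146: 0.932 × 1.146⁴ = 1.6075rem
At 1.416: 0.932 × 1.416⁴ = 3.7469rem
Difference: 3.7469 − 1.6075 = 2.1394rem

2.14rem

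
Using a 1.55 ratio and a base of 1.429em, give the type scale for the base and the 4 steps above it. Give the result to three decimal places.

1.429em, 2.215em, 3.433em, 5.321em, 8.248em

Step 0: 1.429em
Step 1: 1.429 × 1.55 = 2.215
Step 2: 1.429 × 1.55² = 3.433
Step 3: 1.429 × 1.55³ = 5.321
Step 4: 1.429 × 1.55⁴ = 8.248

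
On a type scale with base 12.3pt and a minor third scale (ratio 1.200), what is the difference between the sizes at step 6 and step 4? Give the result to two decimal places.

11.22pt

Step 4: 12.3 × 1.200⁴ = 25.5053pt
Step 6: 12.3 × 1.200⁶ = 36.7276pt
Difference: 36.7276 − 25.5053 = 11.2223pt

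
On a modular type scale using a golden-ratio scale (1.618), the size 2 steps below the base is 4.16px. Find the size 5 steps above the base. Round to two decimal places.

4.16 × 1.618⁷ = 4.16 × 29.03017 ≈ 120.766

120.77px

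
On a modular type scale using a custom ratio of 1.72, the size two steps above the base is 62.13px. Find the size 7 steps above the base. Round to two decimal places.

935.28px

The gap is 7 − (2) = 5 steps, so the factor is 1.72^5.
62.13 × 1.72⁵ = 62.13 × 15.05366 ≈ 935.284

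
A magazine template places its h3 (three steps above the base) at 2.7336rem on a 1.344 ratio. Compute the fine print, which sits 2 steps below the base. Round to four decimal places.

0.6234rem

The gap is -2 − (3) = -5 steps, so the factor is 1.344^-5.
2.7336 ÷ 1.344⁵ = 2.7336 ÷ 4.38527 ≈ 0.6234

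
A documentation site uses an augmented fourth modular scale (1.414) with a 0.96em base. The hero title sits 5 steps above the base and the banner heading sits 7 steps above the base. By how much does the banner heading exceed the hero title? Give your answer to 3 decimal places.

5.423em

Step 5: 0.96 × 1.414⁵ = 5.42648em
Step 7: 0.96 × 1.414⁷ = 10.84968em
Difference: 10.84968 − 5.42648 = 5.42320em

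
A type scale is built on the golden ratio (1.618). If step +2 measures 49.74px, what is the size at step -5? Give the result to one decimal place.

1.7px

The gap is -5 − (2) = -7 steps, so the factor is 1.618^-7.
49.74 ÷ 1.618⁷ = 49.74 ÷ 29.03017 ≈ 1.713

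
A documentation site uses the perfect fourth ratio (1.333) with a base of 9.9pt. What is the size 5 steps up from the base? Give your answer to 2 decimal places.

41.67pt

9.9 × 1.333⁵ = 9.9 × 4.20873 ≈ 41.67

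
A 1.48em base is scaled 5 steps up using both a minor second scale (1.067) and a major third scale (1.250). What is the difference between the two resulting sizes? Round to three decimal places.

2.470em

Minor second: 1.48 × 1.067⁵ = 2.04684em
Major third: 1.48 × 1.250⁵ = 4.51660em
Difference: 4.51660 − 2.04684 = 2.46976em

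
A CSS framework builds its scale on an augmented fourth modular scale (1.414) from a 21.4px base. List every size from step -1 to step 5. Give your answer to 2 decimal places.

Step -1: 21.4 ÷ 1.414 = 15.13
Step 0: 21.4px
Step 1: 21.4 × 1.414 = 30.26
Step 2: 21.4 × 1.414² = 42.79
Step 3: 21.4 × 1.414³ = 60.50
Step 4: 21.4 × 1.414⁴ = 85.55
Step 5: 21.4 × 1.414⁵ = 120.97

15.13px, 21.40px, 30.26px, 42.79px, 60.50px, 85.55px, 120.97px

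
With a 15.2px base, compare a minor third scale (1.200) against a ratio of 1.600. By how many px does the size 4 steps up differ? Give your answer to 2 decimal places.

Minor third: 15.2 × 1.200⁴ = 31.5187px
At 1.600: 15.2 × 1.600⁴ = 99.6147px
Difference: 99.6147 − 31.5187 = 68.0960px

68.10px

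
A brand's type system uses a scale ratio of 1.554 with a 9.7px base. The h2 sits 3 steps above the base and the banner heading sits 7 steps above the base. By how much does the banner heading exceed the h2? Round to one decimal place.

Step 3: 9.7 × 1.554³ = 36.402px
Step 7: 9.7 × 1.554⁷ = 212.290px
Difference: 212.290 − 36.402 = 175.888px

175.9px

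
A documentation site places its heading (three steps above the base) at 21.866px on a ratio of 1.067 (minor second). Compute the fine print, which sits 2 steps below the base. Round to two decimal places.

21.866 ÷ 1.067⁵ = 21.866 ÷ 1.38300 ≈ 15.811

15.81px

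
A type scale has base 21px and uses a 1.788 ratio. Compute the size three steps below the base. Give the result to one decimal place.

3.7px

Each step on a modular scale multiplies by the ratio, so the size n steps from the base is base × ratioⁿ.
21.0 ÷ 1.788³ = 21.0 ÷ 5.71614 ≈ 3.67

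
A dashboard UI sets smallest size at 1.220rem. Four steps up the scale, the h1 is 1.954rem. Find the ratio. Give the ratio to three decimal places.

1.125

r⁴ = 1.954 / 1.220, so r = (1.954/1.220)^(1/4).
r = 1.6016^(1/4) ≈ 1.1250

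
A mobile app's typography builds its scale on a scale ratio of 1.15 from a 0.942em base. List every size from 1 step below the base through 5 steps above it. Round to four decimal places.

0.8191em, 0.9420em, 1.0833em, 1.2458em, 1.4327em, 1.6476em, 1.8947em

Step -1: 0.942 ÷ 1.15 = 0.8191
Step 0: 0.942em
Step 1: 0.942 × 1.15 = 1.0833
Step 2: 0.942 × 1.15² = 1.2458
Step 3: 0.942 × 1.15³ = 1.4327
Step 4: 0.942 × 1.15⁴ = 1.6476
Step 5: 0.942 × 1.15⁵ = 1.8947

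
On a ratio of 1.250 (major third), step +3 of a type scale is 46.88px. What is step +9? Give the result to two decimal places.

178.83px

46.88 × 1.250⁶ = 46.88 × 3.81470 ≈ 178.833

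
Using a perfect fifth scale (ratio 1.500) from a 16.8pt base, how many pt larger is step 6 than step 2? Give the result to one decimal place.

Step 2: 16.8 × 1.500² = 37.800pt
Step 6: 16.8 × 1.500⁶ = 191.363pt
Difference: 191.363 − 37.800 = 153.563pt

153.6pt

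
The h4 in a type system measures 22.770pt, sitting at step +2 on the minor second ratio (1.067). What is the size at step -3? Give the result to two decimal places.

The gap is -3 − (2) = -5 steps, so the factor is 1.067^-5.
22.770 ÷ 1.067⁵ = 22.770 ÷ 1.38300 ≈ 16.464

16.46pt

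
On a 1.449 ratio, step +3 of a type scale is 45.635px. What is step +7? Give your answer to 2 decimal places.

Moving from step +3 to step +7 is 4 steps up, so multiply by r⁴.
45.635 × 1.449⁴ = 45.635 × 4.40832 ≈ 201.174

201.17px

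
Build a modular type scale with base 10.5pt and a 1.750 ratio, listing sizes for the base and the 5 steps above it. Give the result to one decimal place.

Step 0: 10.5pt
Step 1: 10.5 × 1.750 = 18.4
Step 2: 10.5 × 1.750² = 32.2
Step 3: 10.5 × 1.750³ = 56.3
Step 4: 10.5 × 1.750⁴ = 98.5
Step 5: 10.5 × 1.750⁵ = 172.3

10.5pt, 18.4pt, 32.2pt, 56.3pt, 98.5pt, 172.3pt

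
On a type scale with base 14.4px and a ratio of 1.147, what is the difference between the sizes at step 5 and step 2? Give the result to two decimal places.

9.64px

Step 2: 14.4 × 1.147² = 18.9448px
Step 5: 14.4 × 1.147⁵ = 28.5877px
Difference: 28.5877 − 18.9448 = 9.6429px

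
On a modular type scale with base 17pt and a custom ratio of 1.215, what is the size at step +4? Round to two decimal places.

17.0 × 1.215⁴ = 17.0 × 2.17924 ≈ 37.05

37.05pt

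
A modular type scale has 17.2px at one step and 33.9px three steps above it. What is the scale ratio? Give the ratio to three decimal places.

1.254

The ratio satisfies 17.2 × r³ = 33.9, so r = (33.9 / 17.2)^(1/3).
r = 1.9709^(1/3) ≈ 1.2538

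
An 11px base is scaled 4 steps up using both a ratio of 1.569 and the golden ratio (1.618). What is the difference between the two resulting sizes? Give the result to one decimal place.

8.7px

At 1.569: 11.0 × 1.569⁴ = 66.663px
Golden ratio: 11.0 × 1.618⁴ = 75.389px
Difference: 75.389 − 66.663 = 8.726px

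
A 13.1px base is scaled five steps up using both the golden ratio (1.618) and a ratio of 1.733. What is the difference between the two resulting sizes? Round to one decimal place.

Golden ratio: 13.1 × 1.618⁵ = 145.266px
At 1.733: 13.1 × 1.733⁵ = 204.769px
Difference: 204.769 − 145.266 = 59.503px

59.5px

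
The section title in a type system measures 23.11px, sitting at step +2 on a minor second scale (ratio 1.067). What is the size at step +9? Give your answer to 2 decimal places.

36.39px

23.11 × 1.067⁷ = 23.11 × 1.57453 ≈ 36.387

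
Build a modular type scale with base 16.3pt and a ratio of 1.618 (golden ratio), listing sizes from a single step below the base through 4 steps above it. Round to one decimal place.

Step -1: 16.3 ÷ 1.618 = 10.1
Step 0: 16.3pt
Step 1: 16.3 × 1.618 = 26.4
Step 2: 16.3 × 1.618² = 42.7
Step 3: 16.3 × 1.618³ = 69.0
Step 4: 16.3 × 1.618⁴ = 111.7

10.1pt, 16.3pt, 26.4pt, 42.7pt, 69.0pt, 111.7pt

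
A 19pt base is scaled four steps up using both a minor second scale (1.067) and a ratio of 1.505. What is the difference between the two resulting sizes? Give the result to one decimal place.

Minor second: 19.0 × 1.067⁴ = 24.627pt
At 1.505: 19.0 × 1.505⁴ = 97.476pt
Difference: 97.476 − 24.627 = 72.849pt

72.8pt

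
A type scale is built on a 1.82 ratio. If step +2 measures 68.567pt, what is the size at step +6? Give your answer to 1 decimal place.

752.3pt

The gap is 6 − (2) = 4 steps, so the factor is 1.82^4.
68.567 × 1.82⁴ = 68.567 × 10.97199 ≈ 752.317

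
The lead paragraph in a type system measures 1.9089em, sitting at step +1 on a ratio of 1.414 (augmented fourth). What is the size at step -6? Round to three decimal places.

0.169em

Moving from step +1 to step -6 is 7 steps down, so divide by r⁷.
1.9089 ÷ 1.414⁷ = 1.9089 ÷ 11.30175 ≈ 0.169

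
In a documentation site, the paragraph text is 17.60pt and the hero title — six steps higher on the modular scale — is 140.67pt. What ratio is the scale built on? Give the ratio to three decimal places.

r⁶ = 140.67 / 17.60, so r = (140.67/17.60)^(1/6).
r = 7.9926^(1/6) ≈ 1.4140

1.414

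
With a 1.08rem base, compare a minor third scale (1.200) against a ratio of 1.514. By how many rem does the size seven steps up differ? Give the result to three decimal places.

Minor third: 1.08 × 1.200⁷ = 3.86984rem
At 1.514: 1.08 × 1.514⁷ = 19.69268rem
Difference: 19.69268 − 3.86984 = 15.82284rem

15.823rem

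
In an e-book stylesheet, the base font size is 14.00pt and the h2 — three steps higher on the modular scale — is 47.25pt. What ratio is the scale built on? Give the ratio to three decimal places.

1.500

r³ = 47.25 / 14.00, so r = (47.25/14.00)^(1/3).
r = 3.3750^(1/3) ≈ 1.5000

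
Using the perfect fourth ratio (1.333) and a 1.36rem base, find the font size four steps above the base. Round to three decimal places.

1.36 × 1.333⁴ = 1.36 × 3.15733 ≈ 4.294

4.294rem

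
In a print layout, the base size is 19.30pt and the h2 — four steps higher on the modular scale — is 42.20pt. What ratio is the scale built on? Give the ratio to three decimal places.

1.216

r⁴ = 42.20 / 19.30, so r = (42.20/19.30)^(1/4).
r = 2.1865^(1/4) ≈ 1.2160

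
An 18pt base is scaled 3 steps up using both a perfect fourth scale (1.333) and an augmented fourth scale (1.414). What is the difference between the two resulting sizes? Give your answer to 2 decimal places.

8.25pt

Perfect fourth: 18.0 × 1.333³ = 42.6347pt
Augmented fourth: 18.0 × 1.414³ = 50.8886pt
Difference: 50.8886 − 42.6347 = 8.2539pt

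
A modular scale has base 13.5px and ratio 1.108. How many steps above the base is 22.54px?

5

1.108ⁿ = 22.54 / 13.5 = 1.6696
n = ln(1.6696) / ln(1.108) = 0.5126 / 0.1026 ≈ 5.00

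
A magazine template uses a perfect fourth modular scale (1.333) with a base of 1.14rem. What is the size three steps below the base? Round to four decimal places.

0.4813rem

Each step on a modular scale multiplies by the ratio, so the size n steps from the base is base × ratioⁿ.
1.14 ÷ 1.333³ = 1.14 ÷ 2.36859 ≈ 0.4813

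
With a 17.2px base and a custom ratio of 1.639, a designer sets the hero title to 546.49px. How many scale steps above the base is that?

7

1.639ⁿ = 546.49 / 17.2 = 31.7727
n = ln(31.7727) / ln(1.639) = 3.4586 / 0.4941 ≈ 7.00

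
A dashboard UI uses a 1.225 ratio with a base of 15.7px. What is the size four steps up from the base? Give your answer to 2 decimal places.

A modular type scale is a geometric sequence: sizeₙ = base × rⁿ.
15.7 × 1.225⁴ = 15.7 × 2.25188 ≈ 35.35

35.35px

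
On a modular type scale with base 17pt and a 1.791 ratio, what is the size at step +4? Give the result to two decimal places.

174.92pt

Every step multiplies by the scale ratio.
17.0 × 1.791⁴ = 17.0 × 10.28922 ≈ 174.92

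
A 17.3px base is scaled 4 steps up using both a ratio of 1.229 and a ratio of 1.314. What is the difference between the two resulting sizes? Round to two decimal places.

12.10px

At 1.229: 17.3 × 1.229⁴ = 39.4688px
At 1.314: 17.3 × 1.314⁴ = 51.5736px
Difference: 51.5736 − 39.4688 = 12.1048px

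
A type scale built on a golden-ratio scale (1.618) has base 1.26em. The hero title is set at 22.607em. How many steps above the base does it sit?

1.618ⁿ = 22.607 / 1.26 = 17.9421
n = ln(17.9421) / ln(1.618) = 2.8871 / 0.4812 ≈ 6.00

6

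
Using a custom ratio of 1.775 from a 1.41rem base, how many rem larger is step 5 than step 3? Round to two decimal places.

16.96rem

Step 3: 1.41 × 1.775³ = 7.8852rem
Step 5: 1.41 × 1.775⁵ = 24.8434rem
Difference: 24.8434 − 7.8852 = 16.9582rem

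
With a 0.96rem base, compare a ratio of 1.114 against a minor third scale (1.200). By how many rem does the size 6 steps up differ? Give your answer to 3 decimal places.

At 1.114: 0.96 × 1.114⁶ = 1.83477rem
Minor third: 0.96 × 1.200⁶ = 2.86654rem
Difference: 2.86654 − 1.83477 = 1.03177rem

1.032rem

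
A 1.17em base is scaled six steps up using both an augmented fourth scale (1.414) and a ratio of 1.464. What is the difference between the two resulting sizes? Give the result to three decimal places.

2.168em

Augmented fourth: 1.17 × 1.414⁶ = 9.35152em
At 1.464: 1.17 × 1.464⁶ = 11.51947em
Difference: 11.51947 − 9.35152 = 2.16795em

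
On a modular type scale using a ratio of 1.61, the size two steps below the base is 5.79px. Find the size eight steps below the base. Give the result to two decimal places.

The gap is -8 − (-2) = -6 steps, so the factor is 1.61^-6.
5.79 ÷ 1.61⁶ = 5.79 ÷ 17.41627 ≈ 0.332

0.33px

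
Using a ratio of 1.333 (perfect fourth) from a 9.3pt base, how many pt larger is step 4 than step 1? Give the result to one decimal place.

17.0pt

Step 1: 9.3 × 1.333 = 12.397pt
Step 4: 9.3 × 1.333⁴ = 29.363pt
Difference: 29.363 − 12.397 = 16.966pt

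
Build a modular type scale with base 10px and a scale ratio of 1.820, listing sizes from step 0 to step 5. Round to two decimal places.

Step 0: 10px
Step 1: 10.0 × 1.820 = 18.20
Step 2: 10.0 × 1.820² = 33.12
Step 3: 10.0 × 1.820³ = 60.29
Step 4: 10.0 × 1.820⁴ = 109.72
Step 5: 10.0 × 1.820⁵ = 199.69

10.00px, 18.20px, 33.12px, 60.29px, 109.72px, 199.69px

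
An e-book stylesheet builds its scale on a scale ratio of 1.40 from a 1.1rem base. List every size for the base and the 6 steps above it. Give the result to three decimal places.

1.100rem, 1.540rem, 2.156rem, 3.018rem, 4.226rem, 5.916rem, 8.282rem

Step 0: 1.1rem
Step 1: 1.1 × 1.40 = 1.540
Step 2: 1.1 × 1.40² = 2.156
Step 3: 1.1 × 1.40³ = 3.018
Step 4: 1.1 × 1.40⁴ = 4.226
Step 5: 1.1 × 1.40⁵ = 5.916
Step 6: 1.1 × 1.40⁶ = 8.282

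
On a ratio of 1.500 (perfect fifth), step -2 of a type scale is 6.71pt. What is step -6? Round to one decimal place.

The gap is -6 − (-2) = -4 steps, so the factor is 1.500^-4.
6.71 ÷ 1.500⁴ = 6.71 ÷ 5.06250 ≈ 1.325

1.3pt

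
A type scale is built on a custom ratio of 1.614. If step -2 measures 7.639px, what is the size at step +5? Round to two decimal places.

The gap is 5 − (-2) = 7 steps, so the factor is 1.614^7.
7.639 × 1.614⁷ = 7.639 × 28.53151 ≈ 217.952

217.95px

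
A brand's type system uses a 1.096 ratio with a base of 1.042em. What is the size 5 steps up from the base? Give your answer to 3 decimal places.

1.648em

1.042 × 1.096⁵ = 1.042 × 1.58144 ≈ 1.648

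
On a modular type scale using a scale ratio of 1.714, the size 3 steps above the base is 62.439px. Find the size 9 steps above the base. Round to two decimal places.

1583.15px

62.439 × 1.714⁶ = 62.439 × 25.35508 ≈ 1583.146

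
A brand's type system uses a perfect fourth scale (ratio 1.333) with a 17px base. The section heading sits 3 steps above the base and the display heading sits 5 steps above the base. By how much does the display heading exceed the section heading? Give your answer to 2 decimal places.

31.28px

Step 3: 17.0 × 1.333³ = 40.2661px
Step 5: 17.0 × 1.333⁵ = 71.5484px
Difference: 71.5484 − 40.2661 = 31.2823px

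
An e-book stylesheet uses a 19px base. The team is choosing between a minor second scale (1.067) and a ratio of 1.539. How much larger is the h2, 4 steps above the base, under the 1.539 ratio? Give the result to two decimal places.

Minor second: 19.0 × 1.067⁴ = 24.6270px
At 1.539: 19.0 × 1.539⁴ = 106.5879px
Difference: 106.5879 − 24.6270 = 81.9609px

81.96px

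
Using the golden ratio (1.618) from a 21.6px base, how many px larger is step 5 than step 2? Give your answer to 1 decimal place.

183.0px

Step 2: 21.6 × 1.618² = 56.547px
Step 5: 21.6 × 1.618⁵ = 239.523px
Difference: 239.523 − 56.547 = 182.976px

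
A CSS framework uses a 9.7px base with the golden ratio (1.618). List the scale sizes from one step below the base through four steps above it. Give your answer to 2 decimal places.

Step -1: 9.7 ÷ 1.618 = 6.00
Step 0: 9.7px
Step 1: 9.7 × 1.618 = 15.69
Step 2: 9.7 × 1.618² = 25.39
Step 3: 9.7 × 1.618³ = 41.09
Step 4: 9.7 × 1.618⁴ = 66.48

6.00px, 9.70px, 15.69px, 25.39px, 41.09px, 66.48px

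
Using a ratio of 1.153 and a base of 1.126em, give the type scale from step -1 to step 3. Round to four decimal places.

0.9766em, 1.1260em, 1.2983em, 1.4969em, 1.7259em

Step -1: 1.126 ÷ 1.153 = 0.9766
Step 0: 1.126em
Step 1: 1.126 × 1.153 = 1.2983
Step 2: 1.126 × 1.153² = 1.4969
Step 3: 1.126 × 1.153³ = 1.7259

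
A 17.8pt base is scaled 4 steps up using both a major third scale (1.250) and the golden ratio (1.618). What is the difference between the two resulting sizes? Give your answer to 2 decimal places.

78.54pt

Major third: 17.8 × 1.250⁴ = 43.4570pt
Golden ratio: 17.8 × 1.618⁴ = 121.9928pt
Difference: 121.9928 − 43.4570 = 78.5358pt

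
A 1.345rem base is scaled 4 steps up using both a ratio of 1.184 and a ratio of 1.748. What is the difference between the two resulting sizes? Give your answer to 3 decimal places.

9.914rem

At 1.184: 1.345 × 1.184⁴ = 2.64319rem
At 1.748: 1.345 × 1.748⁴ = 12.55706rem
Difference: 12.55706 − 2.64319 = 9.91387rem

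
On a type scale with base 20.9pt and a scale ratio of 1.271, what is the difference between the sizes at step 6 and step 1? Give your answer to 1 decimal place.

61.5pt

Step 1: 20.9 × 1.271 = 26.564pt
Step 6: 20.9 × 1.271⁶ = 88.109pt
Difference: 88.109 − 26.564 = 61.545pt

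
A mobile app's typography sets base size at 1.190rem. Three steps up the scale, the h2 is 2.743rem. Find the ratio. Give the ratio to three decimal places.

The ratio satisfies 1.190 × r³ = 2.743, so r = (2.743 / 1.190)^(1/3).
r = 2.3050^(1/3) ≈ 1.3210

1.321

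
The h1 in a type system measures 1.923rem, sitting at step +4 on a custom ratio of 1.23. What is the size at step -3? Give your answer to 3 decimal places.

0.451rem

Moving from step +4 to step -3 is 7 steps down, so divide by r⁷.
1.923 ÷ 1.23⁷ = 1.923 ÷ 4.25928 ≈ 0.451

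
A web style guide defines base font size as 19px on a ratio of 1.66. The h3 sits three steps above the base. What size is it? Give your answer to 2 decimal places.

86.91px

A modular type scale is a geometric sequence: sizeₙ = base × rⁿ.
19.0 × 1.66³ = 19.0 × 4.57430 ≈ 86.91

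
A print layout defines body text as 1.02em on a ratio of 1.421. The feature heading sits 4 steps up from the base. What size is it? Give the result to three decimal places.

4.159em

1.02 × 1.421⁴ = 1.02 × 4.07733 ≈ 4.159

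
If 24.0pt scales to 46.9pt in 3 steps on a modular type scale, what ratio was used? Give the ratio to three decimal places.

1.250

The ratio satisfies 24.0 × r³ = 46.9, so r = (46.9 / 24.0)^(1/3).
r = 1.9542^(1/3) ≈ 1.2502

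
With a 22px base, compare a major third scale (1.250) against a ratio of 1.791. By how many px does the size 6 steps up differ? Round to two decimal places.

642.18px

Major third: 22.0 × 1.250⁶ = 83.9233px
At 1.791: 22.0 × 1.791⁶ = 726.0996px
Difference: 726.0996 − 83.9233 = 642.1763px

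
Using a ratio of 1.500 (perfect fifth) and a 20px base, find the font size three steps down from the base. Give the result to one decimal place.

5.9px

20.0 ÷ 1.500³ = 20.0 ÷ 3.37500 ≈ 5.93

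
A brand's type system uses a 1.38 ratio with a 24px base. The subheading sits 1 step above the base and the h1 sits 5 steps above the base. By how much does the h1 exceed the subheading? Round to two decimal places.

87.00px

Step 1: 24.0 × 1.38 = 33.1200px
Step 5: 24.0 × 1.38⁵ = 120.1176px
Difference: 120.1176 − 33.1200 = 86.9976px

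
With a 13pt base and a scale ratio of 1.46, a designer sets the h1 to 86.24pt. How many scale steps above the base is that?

5

1.46ⁿ = 86.24 / 13 = 6.6338
n = ln(6.6338) / ln(1.46) = 1.8922 / 0.3784 ≈ 5.00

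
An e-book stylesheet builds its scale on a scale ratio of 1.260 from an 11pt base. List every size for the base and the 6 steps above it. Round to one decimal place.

Step 0: 11pt
Step 1: 11.0 × 1.260 = 13.9
Step 2: 11.0 × 1.260² = 17.5
Step 3: 11.0 × 1.260³ = 22.0
Step 4: 11.0 × 1.260⁴ = 27.7
Step 5: 11.0 × 1.260⁵ = 34.9
Step 6: 11.0 × 1.260⁶ = 44.0

11.0pt, 13.9pt, 17.5pt, 22.0pt, 27.7pt, 34.9pt, 44.0pt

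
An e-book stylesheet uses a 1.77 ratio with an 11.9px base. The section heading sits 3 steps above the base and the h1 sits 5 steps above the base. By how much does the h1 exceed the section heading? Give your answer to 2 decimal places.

Step 3: 11.9 × 1.77³ = 65.9883px
Step 5: 11.9 × 1.77⁵ = 206.7347px
Difference: 206.7347 − 65.9883 = 140.7464px

140.75px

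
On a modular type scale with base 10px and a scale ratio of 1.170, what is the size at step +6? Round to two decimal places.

10.0 × 1.170⁶ = 10.0 × 2.56516 ≈ 25.65

25.65px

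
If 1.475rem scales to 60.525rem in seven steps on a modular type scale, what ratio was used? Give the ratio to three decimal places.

r⁷ = 60.525 / 1.475, so r = (60.525/1.475)^(1/7).
r = 41.0339^(1/7) ≈ 1.7000

1.700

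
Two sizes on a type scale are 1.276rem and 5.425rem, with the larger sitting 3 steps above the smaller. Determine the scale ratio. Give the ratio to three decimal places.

1.620

The ratio satisfies 1.276 × r³ = 5.425, so r = (5.425 / 1.276)^(1/3).
r = 4.2516^(1/3) ≈ 1.6200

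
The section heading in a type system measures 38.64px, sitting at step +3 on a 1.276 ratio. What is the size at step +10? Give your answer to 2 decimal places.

38.64 × 1.276⁷ = 38.64 × 5.50750 ≈ 212.810

212.81px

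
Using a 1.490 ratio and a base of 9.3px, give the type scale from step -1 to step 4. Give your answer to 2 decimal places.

6.24px, 9.30px, 13.86px, 20.65px, 30.76px, 45.84px

Step -1: 9.3 ÷ 1.490 = 6.24
Step 0: 9.3px
Step 1: 9.3 × 1.490 = 13.86
Step 2: 9.3 × 1.490² = 20.65
Step 3: 9.3 × 1.490³ = 30.76
Step 4: 9.3 × 1.490⁴ = 45.84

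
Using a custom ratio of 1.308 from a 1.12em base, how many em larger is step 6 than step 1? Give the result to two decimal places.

4.14em

Step 1: 1.12 × 1.308 = 1.4650em
Step 6: 1.12 × 1.308⁶ = 5.6087em
Difference: 5.6087 − 1.4650 = 4.1437em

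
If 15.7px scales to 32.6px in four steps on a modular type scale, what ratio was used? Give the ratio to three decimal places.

1.200

The ratio satisfies 15.7 × r⁴ = 32.6, so r = (32.6 / 15.7)^(1/4).
r = 2.0764^(1/4) ≈ 1.2004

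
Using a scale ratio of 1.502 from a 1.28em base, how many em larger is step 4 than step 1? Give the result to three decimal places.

4.592em

Step 1: 1.28 × 1.502 = 1.92256em
Step 4: 1.28 × 1.502⁴ = 6.51463em
Difference: 6.51463 − 1.92256 = 4.59207em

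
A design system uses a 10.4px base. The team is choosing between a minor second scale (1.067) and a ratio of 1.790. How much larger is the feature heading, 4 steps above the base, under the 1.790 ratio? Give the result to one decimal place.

Minor second: 10.4 × 1.067⁴ = 13.480px
At 1.790: 10.4 × 1.790⁴ = 106.769px
Difference: 106.769 − 13.480 = 93.289px

93.3px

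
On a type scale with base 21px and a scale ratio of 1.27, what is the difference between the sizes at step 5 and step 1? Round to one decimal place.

Step 1: 21.0 × 1.27 = 26.670px
Step 5: 21.0 × 1.27⁵ = 69.381px
Difference: 69.381 − 26.670 = 42.711px

42.7px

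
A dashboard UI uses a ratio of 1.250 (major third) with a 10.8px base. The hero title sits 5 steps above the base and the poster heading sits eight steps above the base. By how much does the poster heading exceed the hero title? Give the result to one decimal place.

Step 5: 10.8 × 1.250⁵ = 32.959px
Step 8: 10.8 × 1.250⁸ = 64.373px
Difference: 64.373 − 32.959 = 31.414px

31.4px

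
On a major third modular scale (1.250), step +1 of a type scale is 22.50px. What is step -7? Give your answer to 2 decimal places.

3.77px

22.50 ÷ 1.250⁸ = 22.50 ÷ 5.96046 ≈ 3.775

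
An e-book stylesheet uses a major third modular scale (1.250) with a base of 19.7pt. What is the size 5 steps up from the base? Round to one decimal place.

19.7 × 1.250⁵ = 19.7 × 3.05176 ≈ 60.12

60.1pt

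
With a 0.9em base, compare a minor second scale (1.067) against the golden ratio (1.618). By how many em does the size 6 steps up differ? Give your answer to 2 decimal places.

14.82em

Minor second: 0.9 × 1.067⁶ = 1.3281em
Golden ratio: 0.9 × 1.618⁶ = 16.1478em
Difference: 16.1478 − 1.3281 = 14.8197em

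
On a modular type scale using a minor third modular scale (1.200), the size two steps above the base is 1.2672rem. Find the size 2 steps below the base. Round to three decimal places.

0.611rem

The gap is -2 − (2) = -4 steps, so the factor is 1.200^-4.
1.2672 ÷ 1.200⁴ = 1.2672 ÷ 2.07360 ≈ 0.611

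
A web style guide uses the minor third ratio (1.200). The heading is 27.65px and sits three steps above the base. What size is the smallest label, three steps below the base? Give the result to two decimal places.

9.26px

Moving from step +3 to step -3 is 6 steps down, so divide by r⁶.
27.65 ÷ 1.200⁶ = 27.65 ÷ 2.98598 ≈ 9.260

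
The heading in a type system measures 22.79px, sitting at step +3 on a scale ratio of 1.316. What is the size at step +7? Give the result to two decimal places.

68.35px

Moving from step +3 to step +7 is 4 steps up, so multiply by r⁴.
22.79 × 1.316⁴ = 22.79 × 2.99933 ≈ 68.355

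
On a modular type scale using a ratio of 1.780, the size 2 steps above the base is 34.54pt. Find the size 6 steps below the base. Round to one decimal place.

0.3pt

Moving from step +2 to step -6 is 8 steps down, so divide by r⁸.
34.54 ÷ 1.780⁸ = 34.54 ÷ 100.77667 ≈ 0.343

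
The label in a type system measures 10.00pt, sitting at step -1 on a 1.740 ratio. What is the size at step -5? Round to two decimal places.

10.00 ÷ 1.740⁴ = 10.00 ÷ 9.16636 ≈ 1.091

1.09pt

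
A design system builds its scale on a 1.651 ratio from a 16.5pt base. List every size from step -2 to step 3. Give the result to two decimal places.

6.05pt, 9.99pt, 16.50pt, 27.24pt, 44.98pt, 74.25pt

Step -2: 16.5 ÷ 1.651² = 6.05
Step -1: 16.5 ÷ 1.651 = 9.99
Step 0: 16.5pt
Step 1: 16.5 × 1.651 = 27.24
Step 2: 16.5 × 1.651² = 44.98
Step 3: 16.5 × 1.651³ = 74.25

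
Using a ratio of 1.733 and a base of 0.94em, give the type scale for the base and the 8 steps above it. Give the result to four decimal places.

0.9400em, 1.6290em, 2.8231em, 4.8924em, 8.4786em, 14.6933em, 25.4636em, 44.1284em, 76.4744em

Step 0: 0.94em
Step 1: 0.94 × 1.733 = 1.6290
Step 2: 0.94 × 1.733² = 2.8231
Step 3: 0.94 × 1.733³ = 4.8924
Step 4: 0.94 × 1.733⁴ = 8.4786
Step 5: 0.94 × 1.733⁵ = 14.6933
Step 6: 0.94 × 1.733⁶ = 25.4636
Step 7: 0.94 × 1.733⁷ = 44.1284
Step 8: 0.94 × 1.733⁸ = 76.4744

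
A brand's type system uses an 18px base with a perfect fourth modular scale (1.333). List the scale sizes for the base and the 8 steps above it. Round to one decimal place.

Step 0: 18px
Step 1: 18.0 × 1.333 = 24.0
Step 2: 18.0 × 1.333² = 32.0
Step 3: 18.0 × 1.333³ = 42.6
Step 4: 18.0 × 1.333⁴ = 56.8
Step 5: 18.0 × 1.333⁵ = 75.8
Step 6: 18.0 × 1.333⁶ = 101.0
Step 7: 18.0 × 1.333⁷ = 134.6
Step 8: 18.0 × 1.333⁸ = 179.4

18.0px, 24.0px, 32.0px, 42.6px, 56.8px, 75.8px, 101.0px, 134.6px, 179.4px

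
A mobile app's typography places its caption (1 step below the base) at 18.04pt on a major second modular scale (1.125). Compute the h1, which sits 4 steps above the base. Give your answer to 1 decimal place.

18.04 × 1.125⁵ = 18.04 × 1.80203 ≈ 32.509

32.5pt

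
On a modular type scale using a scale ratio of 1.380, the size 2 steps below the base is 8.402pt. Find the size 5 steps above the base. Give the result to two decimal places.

80.08pt

The gap is 5 − (-2) = 7 steps, so the factor is 1.380^7.
8.402 × 1.380⁷ = 8.402 × 9.53133 ≈ 80.082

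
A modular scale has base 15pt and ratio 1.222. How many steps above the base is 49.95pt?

1.222ⁿ = 49.95 / 15 = 3.3300
n = ln(3.3300) / ln(1.222) = 1.2030 / 0.2005 ≈ 6.00

6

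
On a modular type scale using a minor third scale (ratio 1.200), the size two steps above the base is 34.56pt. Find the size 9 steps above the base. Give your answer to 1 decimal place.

123.8pt

34.56 × 1.200⁷ = 34.56 × 3.58318 ≈ 123.835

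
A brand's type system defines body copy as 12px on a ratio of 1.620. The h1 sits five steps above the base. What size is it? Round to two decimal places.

Every step multiplies by the scale ratio.
12.0 × 1.620⁵ = 12.0 × 11.15771 ≈ 133.89

133.89px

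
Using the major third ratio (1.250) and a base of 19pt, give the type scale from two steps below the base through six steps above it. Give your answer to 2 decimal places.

Step -2: 19.0 ÷ 1.250² = 12.16
Step -1: 19.0 ÷ 1.250 = 15.20
Step 0: 19pt
Step 1: 19.0 × 1.250 = 23.75
Step 2: 19.0 × 1.250² = 29.69
Step 3: 19.0 × 1.250³ = 37.11
Step 4: 19.0 × 1.250⁴ = 46.39
Step 5: 19.0 × 1.250⁵ = 57.98
Step 6: 19.0 × 1.250⁶ = 72.48

12.16pt, 15.20pt, 19.00pt, 23.75pt, 29.69pt, 37.11pt, 46.39pt, 57.98pt, 72.48pt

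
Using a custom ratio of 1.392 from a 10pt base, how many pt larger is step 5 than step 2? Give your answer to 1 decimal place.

Step 2: 10.0 × 1.392² = 19.377pt
Step 5: 10.0 × 1.392⁵ = 52.263pt
Difference: 52.263 − 19.377 = 32.886pt

32.9pt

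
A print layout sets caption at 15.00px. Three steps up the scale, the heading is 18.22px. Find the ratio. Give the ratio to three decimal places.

1.067

r³ = 18.22 / 15.00, so r = (18.22/15.00)^(1/3).
r = 1.2147^(1/3) ≈ 1.0670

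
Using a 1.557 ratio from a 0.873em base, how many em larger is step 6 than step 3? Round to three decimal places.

Step 3: 0.873 × 1.557³ = 3.29519em
Step 6: 0.873 × 1.557⁶ = 12.43787em
Difference: 12.43787 − 3.29519 = 9.14268em

9.143em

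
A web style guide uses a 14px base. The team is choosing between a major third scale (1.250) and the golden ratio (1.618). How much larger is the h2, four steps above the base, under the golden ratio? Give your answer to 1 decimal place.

Major third: 14.0 × 1.250⁴ = 34.180px
Golden ratio: 14.0 × 1.618⁴ = 95.949px
Difference: 95.949 − 34.180 = 61.769px

61.8px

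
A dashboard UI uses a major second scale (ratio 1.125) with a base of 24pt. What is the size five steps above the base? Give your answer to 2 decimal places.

24.0 × 1.125⁵ = 24.0 × 1.80203 ≈ 43.25

43.25pt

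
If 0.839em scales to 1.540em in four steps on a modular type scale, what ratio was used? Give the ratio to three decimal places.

1.164

The ratio satisfies 0.839 × r⁴ = 1.540, so r = (1.540 / 0.839)^(1/4).
r = 1.8355^(1/4) ≈ 1.1640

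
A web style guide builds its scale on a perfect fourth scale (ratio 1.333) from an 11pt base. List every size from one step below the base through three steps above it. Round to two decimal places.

Step -1: 11.0 ÷ 1.333 = 8.25
Step 0: 11pt
Step 1: 11.0 × 1.333 = 14.66
Step 2: 11.0 × 1.333² = 19.55
Step 3: 11.0 × 1.333³ = 26.05

8.25pt, 11.00pt, 14.66pt, 19.55pt, 26.05pt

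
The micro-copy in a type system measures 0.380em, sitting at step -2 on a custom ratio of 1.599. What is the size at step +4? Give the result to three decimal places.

0.380 × 1.599⁶ = 0.380 × 16.71440 ≈ 6.351

6.351em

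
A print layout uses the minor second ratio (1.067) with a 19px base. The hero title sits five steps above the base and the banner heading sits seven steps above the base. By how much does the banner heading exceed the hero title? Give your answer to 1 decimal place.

Step 5: 19.0 × 1.067⁵ = 26.277px
Step 7: 19.0 × 1.067⁷ = 29.916px
Difference: 29.916 − 26.277 = 3.639px

3.6px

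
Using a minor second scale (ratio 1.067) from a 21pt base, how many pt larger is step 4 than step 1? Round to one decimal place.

Step 1: 21.0 × 1.067 = 22.407pt
Step 4: 21.0 × 1.067⁴ = 27.219pt
Difference: 27.219 − 22.407 = 4.812pt

4.8pt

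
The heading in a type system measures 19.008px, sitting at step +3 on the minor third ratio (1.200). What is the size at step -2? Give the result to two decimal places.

7.64px

Moving from step +3 to step -2 is 5 steps down, so divide by r⁵.
19.008 ÷ 1.200⁵ = 19.008 ÷ 2.48832 ≈ 7.639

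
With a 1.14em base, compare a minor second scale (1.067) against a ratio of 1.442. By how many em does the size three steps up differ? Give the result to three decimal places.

Minor second: 1.14 × 1.067³ = 1.38484em
At 1.442: 1.14 × 1.442³ = 3.41822em
Difference: 3.41822 − 1.38484 = 2.03338em

2.033em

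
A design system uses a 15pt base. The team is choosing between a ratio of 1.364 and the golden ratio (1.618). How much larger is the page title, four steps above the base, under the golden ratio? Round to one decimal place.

50.9pt

At 1.364: 15.0 × 1.364⁴ = 51.922pt
Golden ratio: 15.0 × 1.618⁴ = 102.803pt
Difference: 102.803 − 51.922 = 50.881pt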